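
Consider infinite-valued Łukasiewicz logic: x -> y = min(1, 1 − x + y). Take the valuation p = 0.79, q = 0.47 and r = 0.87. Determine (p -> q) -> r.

1.00

p -> q = min(1, 1 − 0.79 + 0.47) = min(1, 0.68) = 0.68
(p -> q) -> r = min(1, 1 − 0.68 + 0.87) = min(1, 1.19) = 1.00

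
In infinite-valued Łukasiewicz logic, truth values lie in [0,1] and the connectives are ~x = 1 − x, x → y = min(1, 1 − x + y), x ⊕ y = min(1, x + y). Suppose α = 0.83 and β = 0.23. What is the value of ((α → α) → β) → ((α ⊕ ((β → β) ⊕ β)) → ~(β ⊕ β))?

α → α = min(1, 1 − 0.83 + 0.83) = min(1, 1.00) = 1.00
(α → α) → β = min(1, 1 − 1.00 + 0.23) = min(1, 0.23) = 0.23
β → β = min(1, 1 − 0.23 + 0.23) = min(1, 1.00) = 1.00
(β → β) ⊕ β = min(1, 1.00 + 0.23) = min(1, 1.23) = 1.00
α ⊕ ((β → β) ⊕ β) = min(1, 0.83 + 1.00) = min(1, 1.83) = 1.00
β ⊕ β = min(1, 0.23 + 0.23) = min(1, 0.46) = 0.46
~(β ⊕ β) = 1 − 0.46 = 0.54
(α ⊕ ((β → β) ⊕ β)) → ~(β ⊕ β) = min(1, 1 − 1.00 + 0.54) = min(1, 0.54) = 0.54
((α → α) → β) → ((α ⊕ ((β → β) ⊕ β)) → ~(β ⊕ β)) = min(1, 1 − 0.23 + 0.54) = min(1, 1.31) = 1.00

1.00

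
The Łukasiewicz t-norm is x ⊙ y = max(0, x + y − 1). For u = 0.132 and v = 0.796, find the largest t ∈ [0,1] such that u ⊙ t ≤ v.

1.000

The residuum of the Łukasiewicz t-norm gives the supremum: min(1, 1 − 0.132 + 0.796).
1 − 0.132 + 0.796 = 1.664, so t = min(1, 1.664) = 1.000.
Check: 0.132 ⊙ 1.000 = max(0, 0.132) = 0.132 ≤ 0.796.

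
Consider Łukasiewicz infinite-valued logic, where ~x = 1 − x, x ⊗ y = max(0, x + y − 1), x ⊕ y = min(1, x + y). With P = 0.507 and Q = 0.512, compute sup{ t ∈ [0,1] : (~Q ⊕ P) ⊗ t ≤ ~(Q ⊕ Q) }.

~Q = 1 − 0.512 = 0.488
~Q ⊕ P = min(1, 0.488 + 0.507) = min(1, 0.995) = 0.995
So the left factor is ~Q ⊕ P = 0.995.
Q ⊕ Q = min(1, 0.512 + 0.512) = min(1, 1.024) = 1.000
~(Q ⊕ Q) = 1 − 1.000 = 0.000
So the right-hand bound is ~(Q ⊕ Q) = 0.000.
The residuum of the Łukasiewicz t-norm gives the supremum: min(1, 1 − 0.995 + 0.000).
1 − 0.995 + 0.000 = 0.005, so t = min(1, 0.005) = 0.005.
Check: 0.995 ⊗ 0.005 = max(0, 0.000) = 0.000 ≤ 0.000.

0.005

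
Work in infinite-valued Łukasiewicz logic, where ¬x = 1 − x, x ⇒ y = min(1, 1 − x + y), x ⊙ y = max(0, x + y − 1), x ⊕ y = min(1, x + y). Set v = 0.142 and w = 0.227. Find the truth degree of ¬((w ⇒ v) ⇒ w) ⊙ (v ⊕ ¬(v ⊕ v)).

w ⇒ v = min(1, 1 − 0.227 + 0.142) = min(1, 0.915) = 0.915
(w ⇒ v) ⇒ w = min(1, 1 − 0.915 + 0.227) = min(1, 0.312) = 0.312
¬((w ⇒ v) ⇒ w) = 1 − 0.312 = 0.688
v ⊕ v = min(1, 0.142 + 0.142) = min(1, 0.284) = 0.284
¬(v ⊕ v) = 1 − 0.284 = 0.716
v ⊕ ¬(v ⊕ v) = min(1, 0.142 + 0.716) = min(1, 0.858) = 0.858
¬((w ⇒ v) ⇒ w) ⊙ (v ⊕ ¬(v ⊕ v)) = max(0, 0.688 + 0.858 − 1) = max(0, 0.546) = 0.546

0.546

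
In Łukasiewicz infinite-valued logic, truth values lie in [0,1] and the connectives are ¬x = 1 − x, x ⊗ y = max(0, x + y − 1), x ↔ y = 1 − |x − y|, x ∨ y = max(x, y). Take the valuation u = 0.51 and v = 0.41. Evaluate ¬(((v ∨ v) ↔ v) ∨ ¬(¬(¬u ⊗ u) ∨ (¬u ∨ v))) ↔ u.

v ∨ v = max(0.41, 0.41) = 0.41
(v ∨ v) ↔ v = 1 − |0.41 − 0.41| = 1 − 0.00 = 1.00
¬u = 1 − 0.51 = 0.49
¬u ⊗ u = max(0, 0.49 + 0.51 − 1) = max(0, 0.00) = 0.00
¬(¬u ⊗ u) = 1 − 0.00 = 1.00
¬u ∨ v = max(0.49, 0.41) = 0.49
¬(¬u ⊗ u) ∨ (¬u ∨ v) = max(1.00, 0.49) = 1.00
¬(¬(¬u ⊗ u) ∨ (¬u ∨ v)) = 1 − 1.00 = 0.00
((v ∨ v) ↔ v) ∨ ¬(¬(¬u ⊗ u) ∨ (¬u ∨ v)) = max(1.00, 0.00) = 1.00
¬(((v ∨ v) ↔ v) ∨ ¬(¬(¬u ⊗ u) ∨ (¬u ∨ v))) = 1 − 1.00 = 0.00
¬(((v ∨ v) ↔ v) ∨ ¬(¬(¬u ⊗ u) ∨ (¬u ∨ v))) ↔ u = 1 − |0.00 − 0.51| = 1 − 0.51 = 0.49

0.49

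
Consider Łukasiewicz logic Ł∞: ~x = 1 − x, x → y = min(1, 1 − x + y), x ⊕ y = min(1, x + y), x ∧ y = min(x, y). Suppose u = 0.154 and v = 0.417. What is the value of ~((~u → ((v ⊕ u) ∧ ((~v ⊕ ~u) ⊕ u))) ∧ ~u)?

0.275

~u = 1 − 0.154 = 0.846
v ⊕ u = min(1, 0.417 + 0.154) = min(1, 0.571) = 0.571
~v = 1 − 0.417 = 0.583
~v ⊕ ~u = min(1, 0.583 + 0.846) = min(1, 1.429) = 1.000
(~v ⊕ ~u) ⊕ u = min(1, 1.000 + 0.154) = min(1, 1.154) = 1.000
(v ⊕ u) ∧ ((~v ⊕ ~u) ⊕ u) = min(0.571, 1.000) = 0.571
~u → ((v ⊕ u) ∧ ((~v ⊕ ~u) ⊕ u)) = min(1, 1 − 0.846 + 0.571) = min(1, 0.725) = 0.725
(~u → ((v ⊕ u) ∧ ((~v ⊕ ~u) ⊕ u))) ∧ ~u = min(0.725, 0.846) = 0.725
~((~u → ((v ⊕ u) ∧ ((~v ⊕ ~u) ⊕ u))) ∧ ~u) = 1 − 0.725 = 0.275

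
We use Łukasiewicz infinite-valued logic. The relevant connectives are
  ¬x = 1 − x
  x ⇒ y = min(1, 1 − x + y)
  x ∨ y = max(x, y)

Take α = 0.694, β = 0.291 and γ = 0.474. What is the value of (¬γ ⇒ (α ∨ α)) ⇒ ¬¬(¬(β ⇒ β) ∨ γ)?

0.474

¬γ = 1 − 0.474 = 0.526
α ∨ α = max(0.694, 0.694) = 0.694
¬γ ⇒ (α ∨ α) = min(1, 1 − 0.526 + 0.694) = min(1, 1.168) = 1.000
β ⇒ β = min(1, 1 − 0.291 + 0.291) = min(1, 1.000) = 1.000
¬(β ⇒ β) = 1 − 1.000 = 0.000
¬(β ⇒ β) ∨ γ = max(0.000, 0.474) = 0.474
¬(¬(β ⇒ β) ∨ γ) = 1 − 0.474 = 0.526
¬¬(¬(β ⇒ β) ∨ γ) = 1 − 0.526 = 0.474
(¬γ ⇒ (α ∨ α)) ⇒ ¬¬(¬(β ⇒ β) ∨ γ) = min(1, 1 − 1.000 + 0.474) = min(1, 0.474) = 0.474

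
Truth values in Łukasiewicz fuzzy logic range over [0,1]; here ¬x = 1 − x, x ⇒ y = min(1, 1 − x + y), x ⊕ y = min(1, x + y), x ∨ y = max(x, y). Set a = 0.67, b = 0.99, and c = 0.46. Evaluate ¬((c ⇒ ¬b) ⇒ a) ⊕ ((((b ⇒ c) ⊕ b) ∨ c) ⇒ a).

¬b = 1 − 0.99 = 0.01
c ⇒ ¬b = min(1, 1 − 0.46 + 0.01) = min(1, 0.55) = 0.55
(c ⇒ ¬b) ⇒ a = min(1, 1 − 0.55 + 0.67) = min(1, 1.12) = 1.00
¬((c ⇒ ¬b) ⇒ a) = 1 − 1.00 = 0.00
b ⇒ c = min(1, 1 − 0.99 + 0.46) = min(1, 0.47) = 0.47
(b ⇒ c) ⊕ b = min(1, 0.47 + 0.99) = min(1, 1.46) = 1.00
((b ⇒ c) ⊕ b) ∨ c = max(1.00, 0.46) = 1.00
(((b ⇒ c) ⊕ b) ∨ c) ⇒ a = min(1, 1 − 1.00 + 0.67) = min(1, 0.67) = 0.67
¬((c ⇒ ¬b) ⇒ a) ⊕ ((((b ⇒ c) ⊕ b) ∨ c) ⇒ a) = min(1, 0.00 + 0.67) = min(1, 0.67) = 0.67

0.67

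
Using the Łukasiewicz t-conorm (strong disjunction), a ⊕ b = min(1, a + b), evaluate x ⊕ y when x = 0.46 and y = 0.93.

1.00

x ⊕ y = min(1, 0.46 + 0.93) = min(1, 1.39) = 1.00
For comparison, the Gödel t-conorm max(a, b) would give 0.93.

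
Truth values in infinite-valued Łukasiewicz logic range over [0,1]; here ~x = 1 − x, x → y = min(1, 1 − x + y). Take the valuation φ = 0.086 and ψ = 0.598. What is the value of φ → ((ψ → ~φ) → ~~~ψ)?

1.000

~φ = 1 − 0.086 = 0.914
ψ → ~φ = min(1, 1 − 0.598 + 0.914) = min(1, 1.316) = 1.000
~ψ = 1 − 0.598 = 0.402
~~ψ = 1 − 0.402 = 0.598
~~~ψ = 1 − 0.598 = 0.402
(ψ → ~φ) → ~~~ψ = min(1, 1 − 1.000 + 0.402) = min(1, 0.402) = 0.402
φ → ((ψ → ~φ) → ~~~ψ) = min(1, 1 − 0.086 + 0.402) = min(1, 1.316) = 1.000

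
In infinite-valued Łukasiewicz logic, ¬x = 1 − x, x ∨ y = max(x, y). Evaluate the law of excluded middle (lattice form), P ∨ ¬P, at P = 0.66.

0.66

¬P = 1 − 0.66 = 0.34
P ∨ ¬P = max(0.66, 0.34) = 0.66
(The value 0.66 < 1 shows this instance is not satisfied; not a Ł∞-tautology — its value is max(a, 1−a).)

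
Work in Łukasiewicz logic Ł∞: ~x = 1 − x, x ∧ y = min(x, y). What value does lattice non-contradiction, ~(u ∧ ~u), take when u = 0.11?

~u = 1 − 0.11 = 0.89
u ∧ ~u = min(0.11, 0.89) = 0.11
~(u ∧ ~u) = 1 − 0.11 = 0.89
(The value 0.89 < 1 shows this instance is not satisfied; not a Ł∞-tautology — its value is 1 − min(a, 1−a).)

0.89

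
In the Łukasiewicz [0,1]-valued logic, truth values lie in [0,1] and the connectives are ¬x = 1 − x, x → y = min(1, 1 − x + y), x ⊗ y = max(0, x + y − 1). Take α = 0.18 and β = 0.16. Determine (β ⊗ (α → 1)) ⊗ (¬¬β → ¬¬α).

α → 1 = min(1, 1 − 0.18 + 1.00) = min(1, 1.82) = 1.00
β ⊗ (α → 1) = max(0, 0.16 + 1.00 − 1) = max(0, 0.16) = 0.16
¬β = 1 − 0.16 = 0.84
¬¬β = 1 − 0.84 = 0.16
¬α = 1 − 0.18 = 0.82
¬¬α = 1 − 0.82 = 0.18
¬¬β → ¬¬α = min(1, 1 − 0.16 + 0.18) = min(1, 1.02) = 1.00
(β ⊗ (α → 1)) ⊗ (¬¬β → ¬¬α) = max(0, 0.16 + 1.00 − 1) = max(0, 0.16) = 0.16

0.16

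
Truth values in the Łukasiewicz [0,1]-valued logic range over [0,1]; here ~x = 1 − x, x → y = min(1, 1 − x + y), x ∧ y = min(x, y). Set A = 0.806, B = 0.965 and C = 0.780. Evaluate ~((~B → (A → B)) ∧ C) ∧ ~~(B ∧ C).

~B = 1 − 0.965 = 0.035
A → B = min(1, 1 − 0.806 + 0.965) = min(1, 1.159) = 1.000
~B → (A → B) = min(1, 1 − 0.035 + 1.000) = min(1, 1.965) = 1.000
(~B → (A → B)) ∧ C = min(1.000, 0.780) = 0.780
~((~B → (A → B)) ∧ C) = 1 − 0.780 = 0.220
B ∧ C = min(0.965, 0.780) = 0.780
~(B ∧ C) = 1 − 0.780 = 0.220
~~(B ∧ C) = 1 − 0.220 = 0.780
~((~B → (A → B)) ∧ C) ∧ ~~(B ∧ C) = min(0.220, 0.780) = 0.220

0.220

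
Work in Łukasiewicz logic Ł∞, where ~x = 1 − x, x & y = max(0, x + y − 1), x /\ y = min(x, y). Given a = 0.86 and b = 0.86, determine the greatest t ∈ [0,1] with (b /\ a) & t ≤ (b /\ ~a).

b /\ a = min(0.86, 0.86) = 0.86
So the left factor is b /\ a = 0.86.
~a = 1 − 0.86 = 0.14
b /\ ~a = min(0.86, 0.14) = 0.14
So the right-hand bound is b /\ ~a = 0.14.
The residuum of the Łukasiewicz t-norm gives the supremum: min(1, 1 − 0.86 + 0.14).
1 − 0.86 + 0.14 = 0.28, so t = min(1, 0.28) = 0.28.
Check: 0.86 & 0.28 = max(0, 0.14) = 0.14 ≤ 0.14.

0.28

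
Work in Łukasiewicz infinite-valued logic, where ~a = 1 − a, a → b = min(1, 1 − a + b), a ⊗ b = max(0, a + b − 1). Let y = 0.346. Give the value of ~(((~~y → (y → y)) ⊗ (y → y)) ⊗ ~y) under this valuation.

~y = 1 − 0.346 = 0.654
~~y = 1 − 0.654 = 0.346
y → y = min(1, 1 − 0.346 + 0.346) = min(1, 1.000) = 1.000
~~y → (y → y) = min(1, 1 − 0.346 + 1.000) = min(1, 1.654) = 1.000
(~~y → (y → y)) ⊗ (y → y) = max(0, 1.000 + 1.000 − 1) = max(0, 1.000) = 1.000
((~~y → (y → y)) ⊗ (y → y)) ⊗ ~y = max(0, 1.000 + 0.654 − 1) = max(0, 0.654) = 0.654
~(((~~y → (y → y)) ⊗ (y → y)) ⊗ ~y) = 1 − 0.654 = 0.346

0.346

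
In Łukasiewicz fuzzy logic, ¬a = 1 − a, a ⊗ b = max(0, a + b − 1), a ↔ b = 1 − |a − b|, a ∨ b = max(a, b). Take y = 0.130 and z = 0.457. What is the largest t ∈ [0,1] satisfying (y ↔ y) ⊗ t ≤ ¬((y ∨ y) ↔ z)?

0.327

y ↔ y = 1 − |0.130 − 0.130| = 1 − 0.000 = 1.000
So the left factor is y ↔ y = 1.000.
y ∨ y = max(0.130, 0.130) = 0.130
(y ∨ y) ↔ z = 1 − |0.130 − 0.457| = 1 − 0.327 = 0.673
¬((y ∨ y) ↔ z) = 1 − 0.673 = 0.327
So the right-hand bound is ¬((y ∨ y) ↔ z) = 0.327.
The residuum of the Łukasiewicz t-norm gives the supremum: min(1, 1 − 1.000 + 0.327).
1 − 1.000 + 0.327 = 0.327, so t = min(1, 0.327) = 0.327.
Check: 1.000 ⊗ 0.327 = max(0, 0.327) = 0.327 ≤ 0.327.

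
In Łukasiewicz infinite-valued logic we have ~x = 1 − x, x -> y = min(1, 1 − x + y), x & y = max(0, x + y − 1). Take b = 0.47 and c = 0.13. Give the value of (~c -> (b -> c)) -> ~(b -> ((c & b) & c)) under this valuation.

0.68

~c = 1 − 0.13 = 0.87
b -> c = min(1, 1 − 0.47 + 0.13) = min(1, 0.66) = 0.66
~c -> (b -> c) = min(1, 1 − 0.87 + 0.66) = min(1, 0.79) = 0.79
c & b = max(0, 0.13 + 0.47 − 1) = max(0, -0.40) = 0.00
(c & b) & c = max(0, 0.00 + 0.13 − 1) = max(0, -0.87) = 0.00
b -> ((c & b) & c) = min(1, 1 − 0.47 + 0.00) = min(1, 0.53) = 0.53
~(b -> ((c & b) & c)) = 1 − 0.53 = 0.47
(~c -> (b -> c)) -> ~(b -> ((c & b) & c)) = min(1, 1 − 0.79 + 0.47) = min(1, 0.68) = 0.68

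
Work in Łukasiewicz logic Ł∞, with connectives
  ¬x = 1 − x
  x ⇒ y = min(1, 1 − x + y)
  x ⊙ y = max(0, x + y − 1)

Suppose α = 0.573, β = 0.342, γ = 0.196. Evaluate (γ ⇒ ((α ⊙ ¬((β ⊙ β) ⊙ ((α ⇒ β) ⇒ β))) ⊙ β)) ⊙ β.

β ⊙ β = max(0, 0.342 + 0.342 − 1) = max(0, -0.316) = 0.000
α ⇒ β = min(1, 1 − 0.573 + 0.342) = min(1, 0.769) = 0.769
(α ⇒ β) ⇒ β = min(1, 1 − 0.769 + 0.342) = min(1, 0.573) = 0.573
(β ⊙ β) ⊙ ((α ⇒ β) ⇒ β) = max(0, 0.000 + 0.573 − 1) = max(0, -0.427) = 0.000
¬((β ⊙ β) ⊙ ((α ⇒ β) ⇒ β)) = 1 − 0.000 = 1.000
α ⊙ ¬((β ⊙ β) ⊙ ((α ⇒ β) ⇒ β)) = max(0, 0.573 + 1.000 − 1) = max(0, 0.573) = 0.573
(α ⊙ ¬((β ⊙ β) ⊙ ((α ⇒ β) ⇒ β))) ⊙ β = max(0, 0.573 + 0.342 − 1) = max(0, -0.085) = 0.000
γ ⇒ ((α ⊙ ¬((β ⊙ β) ⊙ ((α ⇒ β) ⇒ β))) ⊙ β) = min(1, 1 − 0.196 + 0.000) = min(1, 0.804) = 0.804
(γ ⇒ ((α ⊙ ¬((β ⊙ β) ⊙ ((α ⇒ β) ⇒ β))) ⊙ β)) ⊙ β = max(0, 0.804 + 0.342 − 1) = max(0, 0.146) = 0.146

0.146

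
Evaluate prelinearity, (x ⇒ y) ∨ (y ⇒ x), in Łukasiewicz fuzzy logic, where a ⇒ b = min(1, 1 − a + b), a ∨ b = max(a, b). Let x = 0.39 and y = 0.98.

1.00

x ⇒ y = min(1, 1 − 0.39 + 0.98) = min(1, 1.59) = 1.00
y ⇒ x = min(1, 1 − 0.98 + 0.39) = min(1, 0.41) = 0.41
(x ⇒ y) ∨ (y ⇒ x) = max(1.00, 0.41) = 1.00
(As expected: a Ł∞-tautology — holds in every MV-chain.)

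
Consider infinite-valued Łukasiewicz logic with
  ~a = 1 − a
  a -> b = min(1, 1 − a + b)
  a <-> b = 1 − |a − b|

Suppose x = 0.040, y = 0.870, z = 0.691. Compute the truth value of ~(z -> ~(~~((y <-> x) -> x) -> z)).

y <-> x = 1 − |0.870 − 0.040| = 1 − 0.830 = 0.170
(y <-> x) -> x = min(1, 1 − 0.170 + 0.040) = min(1, 0.870) = 0.870
~((y <-> x) -> x) = 1 − 0.870 = 0.130
~~((y <-> x) -> x) = 1 − 0.130 = 0.870
~~((y <-> x) -> x) -> z = min(1, 1 − 0.870 + 0.691) = min(1, 0.821) = 0.821
~(~~((y <-> x) -> x) -> z) = 1 − 0.821 = 0.179
z -> ~(~~((y <-> x) -> x) -> z) = min(1, 1 − 0.691 + 0.179) = min(1, 0.488) = 0.488
~(z -> ~(~~((y <-> x) -> x) -> z)) = 1 − 0.488 = 0.512

0.512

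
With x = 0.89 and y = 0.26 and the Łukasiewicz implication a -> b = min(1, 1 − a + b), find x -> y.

x -> y = min(1, 1 − 0.89 + 0.26) = min(1, 0.37) = 0.37
For comparison, the Gödel implication (1 if a ≤ b else b) would give 0.26.

0.37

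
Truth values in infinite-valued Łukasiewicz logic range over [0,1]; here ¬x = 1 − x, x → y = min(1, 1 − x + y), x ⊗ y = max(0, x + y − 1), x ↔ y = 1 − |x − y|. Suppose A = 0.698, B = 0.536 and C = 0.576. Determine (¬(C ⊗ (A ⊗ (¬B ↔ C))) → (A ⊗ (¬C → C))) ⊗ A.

¬B = 1 − 0.536 = 0.464
¬B ↔ C = 1 − |0.464 − 0.576| = 1 − 0.112 = 0.888
A ⊗ (¬B ↔ C) = max(0, 0.698 + 0.888 − 1) = max(0, 0.586) = 0.586
C ⊗ (A ⊗ (¬B ↔ C)) = max(0, 0.576 + 0.586 − 1) = max(0, 0.162) = 0.162
¬(C ⊗ (A ⊗ (¬B ↔ C))) = 1 − 0.162 = 0.838
¬C = 1 − 0.576 = 0.424
¬C → C = min(1, 1 − 0.424 + 0.576) = min(1, 1.152) = 1.000
A ⊗ (¬C → C) = max(0, 0.698 + 1.000 − 1) = max(0, 0.698) = 0.698
¬(C ⊗ (A ⊗ (¬B ↔ C))) → (A ⊗ (¬C → C)) = min(1, 1 − 0.838 + 0.698) = min(1, 0.860) = 0.860
(¬(C ⊗ (A ⊗ (¬B ↔ C))) → (A ⊗ (¬C → C))) ⊗ A = max(0, 0.860 + 0.698 − 1) = max(0, 0.558) = 0.558

0.558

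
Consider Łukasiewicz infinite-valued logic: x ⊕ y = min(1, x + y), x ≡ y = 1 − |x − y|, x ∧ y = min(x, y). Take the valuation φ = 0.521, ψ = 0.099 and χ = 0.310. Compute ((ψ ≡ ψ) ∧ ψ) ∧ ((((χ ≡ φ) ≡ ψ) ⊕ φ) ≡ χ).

ψ ≡ ψ = 1 − |0.099 − 0.099| = 1 − 0.000 = 1.000
(ψ ≡ ψ) ∧ ψ = min(1.000, 0.099) = 0.099
χ ≡ φ = 1 − |0.310 − 0.521| = 1 − 0.211 = 0.789
(χ ≡ φ) ≡ ψ = 1 − |0.789 − 0.099| = 1 − 0.690 = 0.310
((χ ≡ φ) ≡ ψ) ⊕ φ = min(1, 0.310 + 0.521) = min(1, 0.831) = 0.831
(((χ ≡ φ) ≡ ψ) ⊕ φ) ≡ χ = 1 − |0.831 − 0.310| = 1 − 0.521 = 0.479
((ψ ≡ ψ) ∧ ψ) ∧ ((((χ ≡ φ) ≡ ψ) ⊕ φ) ≡ χ) = min(0.099, 0.479) = 0.099

0.099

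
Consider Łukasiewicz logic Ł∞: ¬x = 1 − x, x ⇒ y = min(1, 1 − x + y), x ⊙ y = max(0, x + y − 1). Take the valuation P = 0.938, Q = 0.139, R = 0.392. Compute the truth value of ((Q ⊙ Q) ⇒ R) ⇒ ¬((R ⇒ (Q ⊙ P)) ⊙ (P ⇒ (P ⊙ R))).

Q ⊙ Q = max(0, 0.139 + 0.139 − 1) = max(0, -0.722) = 0.000
(Q ⊙ Q) ⇒ R = min(1, 1 − 0.000 + 0.392) = min(1, 1.392) = 1.000
Q ⊙ P = max(0, 0.139 + 0.938 − 1) = max(0, 0.077) = 0.077
R ⇒ (Q ⊙ P) = min(1, 1 − 0.392 + 0.077) = min(1, 0.685) = 0.685
P ⊙ R = max(0, 0.938 + 0.392 − 1) = max(0, 0.330) = 0.330
P ⇒ (P ⊙ R) = min(1, 1 − 0.938 + 0.330) = min(1, 0.392) = 0.392
(R ⇒ (Q ⊙ P)) ⊙ (P ⇒ (P ⊙ R)) = max(0, 0.685 + 0.392 − 1) = max(0, 0.077) = 0.077
¬((R ⇒ (Q ⊙ P)) ⊙ (P ⇒ (P ⊙ R))) = 1 − 0.077 = 0.923
((Q ⊙ Q) ⇒ R) ⇒ ¬((R ⇒ (Q ⊙ P)) ⊙ (P ⇒ (P ⊙ R))) = min(1, 1 − 1.000 + 0.923) = min(1, 0.923) = 0.923

0.923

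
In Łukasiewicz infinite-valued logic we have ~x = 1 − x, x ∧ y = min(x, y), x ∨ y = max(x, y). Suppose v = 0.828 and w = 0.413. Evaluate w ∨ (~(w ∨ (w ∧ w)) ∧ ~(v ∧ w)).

w ∧ w = min(0.413, 0.413) = 0.413
w ∨ (w ∧ w) = max(0.413, 0.413) = 0.413
~(w ∨ (w ∧ w)) = 1 − 0.413 = 0.587
v ∧ w = min(0.828, 0.413) = 0.413
~(v ∧ w) = 1 − 0.413 = 0.587
~(w ∨ (w ∧ w)) ∧ ~(v ∧ w) = min(0.587, 0.587) = 0.587
w ∨ (~(w ∨ (w ∧ w)) ∧ ~(v ∧ w)) = max(0.413, 0.587) = 0.587

0.587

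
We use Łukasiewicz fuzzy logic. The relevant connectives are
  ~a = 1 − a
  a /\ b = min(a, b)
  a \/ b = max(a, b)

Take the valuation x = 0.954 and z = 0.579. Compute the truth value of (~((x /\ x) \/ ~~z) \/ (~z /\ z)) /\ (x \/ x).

x /\ x = min(0.954, 0.954) = 0.954
~z = 1 − 0.579 = 0.421
~~z = 1 − 0.421 = 0.579
(x /\ x) \/ ~~z = max(0.954, 0.579) = 0.954
~((x /\ x) \/ ~~z) = 1 − 0.954 = 0.046
~z /\ z = min(0.421, 0.579) = 0.421
~((x /\ x) \/ ~~z) \/ (~z /\ z) = max(0.046, 0.421) = 0.421
x \/ x = max(0.954, 0.954) = 0.954
(~((x /\ x) \/ ~~z) \/ (~z /\ z)) /\ (x \/ x) = min(0.421, 0.954) = 0.421

0.421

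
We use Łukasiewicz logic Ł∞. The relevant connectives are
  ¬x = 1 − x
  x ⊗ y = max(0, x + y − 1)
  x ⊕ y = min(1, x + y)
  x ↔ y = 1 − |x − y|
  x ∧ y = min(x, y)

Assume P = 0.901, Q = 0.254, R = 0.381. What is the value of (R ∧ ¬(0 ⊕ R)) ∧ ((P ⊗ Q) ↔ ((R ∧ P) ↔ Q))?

0 ⊕ R = min(1, 0.000 + 0.381) = min(1, 0.381) = 0.381
¬(0 ⊕ R) = 1 − 0.381 = 0.619
R ∧ ¬(0 ⊕ R) = min(0.381, 0.619) = 0.381
P ⊗ Q = max(0, 0.901 + 0.254 − 1) = max(0, 0.155) = 0.155
R ∧ P = min(0.381, 0.901) = 0.381
(R ∧ P) ↔ Q = 1 − |0.381 − 0.254| = 1 − 0.127 = 0.873
(P ⊗ Q) ↔ ((R ∧ P) ↔ Q) = 1 − |0.155 − 0.873| = 1 − 0.718 = 0.282
(R ∧ ¬(0 ⊕ R)) ∧ ((P ⊗ Q) ↔ ((R ∧ P) ↔ Q)) = min(0.381, 0.282) = 0.282

0.282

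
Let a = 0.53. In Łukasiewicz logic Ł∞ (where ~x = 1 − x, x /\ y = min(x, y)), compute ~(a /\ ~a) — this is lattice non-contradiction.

~a = 1 − 0.53 = 0.47
a /\ ~a = min(0.53, 0.47) = 0.47
~(a /\ ~a) = 1 − 0.47 = 0.53
(The value 0.53 < 1 shows this instance is not satisfied; not a Ł∞-tautology — its value is 1 − min(a, 1−a).)

0.53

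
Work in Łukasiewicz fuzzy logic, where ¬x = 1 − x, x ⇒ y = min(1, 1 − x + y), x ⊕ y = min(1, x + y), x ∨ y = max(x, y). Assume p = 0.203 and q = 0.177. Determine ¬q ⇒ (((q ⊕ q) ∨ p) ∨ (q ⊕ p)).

0.557

¬q = 1 − 0.177 = 0.823
q ⊕ q = min(1, 0.177 + 0.177) = min(1, 0.354) = 0.354
(q ⊕ q) ∨ p = max(0.354, 0.203) = 0.354
q ⊕ p = min(1, 0.177 + 0.203) = min(1, 0.380) = 0.380
((q ⊕ q) ∨ p) ∨ (q ⊕ p) = max(0.354, 0.380) = 0.380
¬q ⇒ (((q ⊕ q) ∨ p) ∨ (q ⊕ p)) = min(1, 1 − 0.823 + 0.380) = min(1, 0.557) = 0.557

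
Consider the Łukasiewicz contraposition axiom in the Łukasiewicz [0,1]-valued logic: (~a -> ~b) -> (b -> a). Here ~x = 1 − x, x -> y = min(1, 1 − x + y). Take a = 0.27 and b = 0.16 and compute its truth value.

1.00

~a = 1 − 0.27 = 0.73
~b = 1 − 0.16 = 0.84
~a -> ~b = min(1, 1 − 0.73 + 0.84) = min(1, 1.11) = 1.00
b -> a = min(1, 1 − 0.16 + 0.27) = min(1, 1.11) = 1.00
(~a -> ~b) -> (b -> a) = min(1, 1 − 1.00 + 1.00) = min(1, 1.00) = 1.00
(As expected: an axiom of Ł∞, always 1.)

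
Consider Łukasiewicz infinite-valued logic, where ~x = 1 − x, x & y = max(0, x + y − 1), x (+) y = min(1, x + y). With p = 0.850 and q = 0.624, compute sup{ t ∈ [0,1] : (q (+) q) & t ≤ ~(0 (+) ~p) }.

0.850

q (+) q = min(1, 0.624 + 0.624) = min(1, 1.248) = 1.000
So the left factor is q (+) q = 1.000.
~p = 1 − 0.850 = 0.150
0 (+) ~p = min(1, 0.000 + 0.150) = min(1, 0.150) = 0.150
~(0 (+) ~p) = 1 − 0.150 = 0.850
So the right-hand bound is ~(0 (+) ~p) = 0.850.
The residuum of the Łukasiewicz t-norm gives the supremum: min(1, 1 − 1.000 + 0.850).
1 − 1.000 + 0.850 = 0.850, so t = min(1, 0.850) = 0.850.
Check: 1.000 & 0.850 = max(0, 0.850) = 0.850 ≤ 0.850.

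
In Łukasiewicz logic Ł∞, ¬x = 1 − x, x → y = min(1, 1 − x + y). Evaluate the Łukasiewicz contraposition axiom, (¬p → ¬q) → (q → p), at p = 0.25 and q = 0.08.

¬p = 1 − 0.25 = 0.75
¬q = 1 − 0.08 = 0.92
¬p → ¬q = min(1, 1 − 0.75 + 0.92) = min(1, 1.17) = 1.00
q → p = min(1, 1 − 0.08 + 0.25) = min(1, 1.17) = 1.00
(¬p → ¬q) → (q → p) = min(1, 1 − 1.00 + 1.00) = min(1, 1.00) = 1.00
(As expected: an axiom of Ł∞, always 1.)

1.00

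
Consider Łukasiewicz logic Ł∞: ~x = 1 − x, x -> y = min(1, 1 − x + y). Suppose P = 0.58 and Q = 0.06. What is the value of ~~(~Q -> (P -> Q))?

~Q = 1 − 0.06 = 0.94
P -> Q = min(1, 1 − 0.58 + 0.06) = min(1, 0.48) = 0.48
~Q -> (P -> Q) = min(1, 1 − 0.94 + 0.48) = min(1, 0.54) = 0.54
~(~Q -> (P -> Q)) = 1 − 0.54 = 0.46
~~(~Q -> (P -> Q)) = 1 − 0.46 = 0.54

0.54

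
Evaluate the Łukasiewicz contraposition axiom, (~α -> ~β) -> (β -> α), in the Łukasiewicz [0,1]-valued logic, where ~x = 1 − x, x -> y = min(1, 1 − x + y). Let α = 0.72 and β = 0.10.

1.00

~α = 1 − 0.72 = 0.28
~β = 1 − 0.10 = 0.90
~α -> ~β = min(1, 1 − 0.28 + 0.90) = min(1, 1.62) = 1.00
β -> α = min(1, 1 − 0.10 + 0.72) = min(1, 1.62) = 1.00
(~α -> ~β) -> (β -> α) = min(1, 1 − 1.00 + 1.00) = min(1, 1.00) = 1.00
(As expected: an axiom of Ł∞, always 1.)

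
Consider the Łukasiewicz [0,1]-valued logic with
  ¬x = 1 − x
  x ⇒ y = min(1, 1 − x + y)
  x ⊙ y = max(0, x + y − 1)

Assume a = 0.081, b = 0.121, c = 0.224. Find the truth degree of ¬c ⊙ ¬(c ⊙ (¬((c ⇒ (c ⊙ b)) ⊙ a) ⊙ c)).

¬c = 1 − 0.224 = 0.776
c ⊙ b = max(0, 0.224 + 0.121 − 1) = max(0, -0.655) = 0.000
c ⇒ (c ⊙ b) = min(1, 1 − 0.224 + 0.000) = min(1, 0.776) = 0.776
(c ⇒ (c ⊙ b)) ⊙ a = max(0, 0.776 + 0.081 − 1) = max(0, -0.143) = 0.000
¬((c ⇒ (c ⊙ b)) ⊙ a) = 1 − 0.000 = 1.000
¬((c ⇒ (c ⊙ b)) ⊙ a) ⊙ c = max(0, 1.000 + 0.224 − 1) = max(0, 0.224) = 0.224
c ⊙ (¬((c ⇒ (c ⊙ b)) ⊙ a) ⊙ c) = max(0, 0.224 + 0.224 − 1) = max(0, -0.552) = 0.000
¬(c ⊙ (¬((c ⇒ (c ⊙ b)) ⊙ a) ⊙ c)) = 1 − 0.000 = 1.000
¬c ⊙ ¬(c ⊙ (¬((c ⇒ (c ⊙ b)) ⊙ a) ⊙ c)) = max(0, 0.776 + 1.000 − 1) = max(0, 0.776) = 0.776

0.776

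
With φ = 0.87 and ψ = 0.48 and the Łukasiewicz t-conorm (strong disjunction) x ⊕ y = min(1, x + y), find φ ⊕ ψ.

φ ⊕ ψ = min(1, 0.87 + 0.48) = min(1, 1.35) = 1.00
For comparison, the Gödel t-conorm max(x, y) would give 0.87.

1.00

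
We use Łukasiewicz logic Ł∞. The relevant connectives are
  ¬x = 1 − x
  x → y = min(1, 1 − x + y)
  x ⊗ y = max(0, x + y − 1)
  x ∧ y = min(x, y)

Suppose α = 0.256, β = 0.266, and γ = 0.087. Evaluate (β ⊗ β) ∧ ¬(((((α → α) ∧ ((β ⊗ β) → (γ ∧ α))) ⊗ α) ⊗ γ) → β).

0.000

β ⊗ β = max(0, 0.266 + 0.266 − 1) = max(0, -0.468) = 0.000
α → α = min(1, 1 − 0.256 + 0.256) = min(1, 1.000) = 1.000
γ ∧ α = min(0.087, 0.256) = 0.087
(β ⊗ β) → (γ ∧ α) = min(1, 1 − 0.000 + 0.087) = min(1, 1.087) = 1.000
(α → α) ∧ ((β ⊗ β) → (γ ∧ α)) = min(1.000, 1.000) = 1.000
((α → α) ∧ ((β ⊗ β) → (γ ∧ α))) ⊗ α = max(0, 1.000 + 0.256 − 1) = max(0, 0.256) = 0.256
(((α → α) ∧ ((β ⊗ β) → (γ ∧ α))) ⊗ α) ⊗ γ = max(0, 0.256 + 0.087 − 1) = max(0, -0.657) = 0.000
((((α → α) ∧ ((β ⊗ β) → (γ ∧ α))) ⊗ α) ⊗ γ) → β = min(1, 1 − 0.000 + 0.266) = min(1, 1.266) = 1.000
¬(((((α → α) ∧ ((β ⊗ β) → (γ ∧ α))) ⊗ α) ⊗ γ) → β) = 1 − 1.000 = 0.000
(β ⊗ β) ∧ ¬(((((α → α) ∧ ((β ⊗ β) → (γ ∧ α))) ⊗ α) ⊗ γ) → β) = min(0.000, 0.000) = 0.000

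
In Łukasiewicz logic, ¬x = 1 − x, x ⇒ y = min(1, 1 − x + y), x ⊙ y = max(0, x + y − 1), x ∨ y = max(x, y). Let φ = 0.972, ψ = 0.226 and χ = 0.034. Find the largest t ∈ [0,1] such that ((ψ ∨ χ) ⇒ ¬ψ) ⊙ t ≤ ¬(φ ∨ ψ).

ψ ∨ χ = max(0.226, 0.034) = 0.226
¬ψ = 1 − 0.226 = 0.774
(ψ ∨ χ) ⇒ ¬ψ = min(1, 1 − 0.226 + 0.774) = min(1, 1.548) = 1.000
So the left factor is (ψ ∨ χ) ⇒ ¬ψ = 1.000.
φ ∨ ψ = max(0.972, 0.226) = 0.972
¬(φ ∨ ψ) = 1 − 0.972 = 0.028
So the right-hand bound is ¬(φ ∨ ψ) = 0.028.
The residuum of the Łukasiewicz t-norm gives the supremum: min(1, 1 − 1.000 + 0.028).
1 − 1.000 + 0.028 = 0.028, so t = min(1, 0.028) = 0.028.
Check: 1.000 ⊙ 0.028 = max(0, 0.028) = 0.028 ≤ 0.028.

0.028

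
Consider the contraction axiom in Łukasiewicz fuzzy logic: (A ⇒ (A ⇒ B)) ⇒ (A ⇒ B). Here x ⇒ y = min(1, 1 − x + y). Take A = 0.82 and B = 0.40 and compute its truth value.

A ⇒ B = min(1, 1 − 0.82 + 0.40) = min(1, 0.58) = 0.58
A ⇒ (A ⇒ B) = min(1, 1 − 0.82 + 0.58) = min(1, 0.76) = 0.76
(A ⇒ (A ⇒ B)) ⇒ (A ⇒ B) = min(1, 1 − 0.76 + 0.58) = min(1, 0.82) = 0.82
(The value 0.82 < 1 shows this instance is not satisfied; fails in Ł∞ (the t-norm is not idempotent).)

0.82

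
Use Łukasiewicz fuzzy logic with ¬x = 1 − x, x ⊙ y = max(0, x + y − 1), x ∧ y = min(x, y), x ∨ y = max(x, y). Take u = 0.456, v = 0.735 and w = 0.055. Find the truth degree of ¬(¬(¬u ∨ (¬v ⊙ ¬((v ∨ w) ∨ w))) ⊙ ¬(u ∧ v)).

¬u = 1 − 0.456 = 0.544
¬v = 1 − 0.735 = 0.265
v ∨ w = max(0.735, 0.055) = 0.735
(v ∨ w) ∨ w = max(0.735, 0.055) = 0.735
¬((v ∨ w) ∨ w) = 1 − 0.735 = 0.265
¬v ⊙ ¬((v ∨ w) ∨ w) = max(0, 0.265 + 0.265 − 1) = max(0, -0.470) = 0.000
¬u ∨ (¬v ⊙ ¬((v ∨ w) ∨ w)) = max(0.544, 0.000) = 0.544
¬(¬u ∨ (¬v ⊙ ¬((v ∨ w) ∨ w))) = 1 − 0.544 = 0.456
u ∧ v = min(0.456, 0.735) = 0.456
¬(u ∧ v) = 1 − 0.456 = 0.544
¬(¬u ∨ (¬v ⊙ ¬((v ∨ w) ∨ w))) ⊙ ¬(u ∧ v) = max(0, 0.456 + 0.544 − 1) = max(0, 0.000) = 0.000
¬(¬(¬u ∨ (¬v ⊙ ¬((v ∨ w) ∨ w))) ⊙ ¬(u ∧ v)) = 1 − 0.000 = 1.000

1.000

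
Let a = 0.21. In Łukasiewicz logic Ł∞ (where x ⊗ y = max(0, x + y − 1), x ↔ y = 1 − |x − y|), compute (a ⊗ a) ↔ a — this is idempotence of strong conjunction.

0.79

a ⊗ a = max(0, 0.21 + 0.21 − 1) = max(0, -0.58) = 0.00
(a ⊗ a) ↔ a = 1 − |0.00 − 0.21| = 1 − 0.21 = 0.79
(The value 0.79 < 1 shows this instance is not satisfied; fails in Ł∞ since a ⊗ a = max(0, 2a−1) ≠ a in general.)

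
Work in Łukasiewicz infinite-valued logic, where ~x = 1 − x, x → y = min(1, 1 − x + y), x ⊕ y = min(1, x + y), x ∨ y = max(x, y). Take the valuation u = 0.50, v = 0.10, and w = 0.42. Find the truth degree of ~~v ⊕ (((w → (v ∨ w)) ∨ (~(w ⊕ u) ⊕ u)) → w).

0.52

~v = 1 − 0.10 = 0.90
~~v = 1 − 0.90 = 0.10
v ∨ w = max(0.10, 0.42) = 0.42
w → (v ∨ w) = min(1, 1 − 0.42 + 0.42) = min(1, 1.00) = 1.00
w ⊕ u = min(1, 0.42 + 0.50) = min(1, 0.92) = 0.92
~(w ⊕ u) = 1 − 0.92 = 0.08
~(w ⊕ u) ⊕ u = min(1, 0.08 + 0.50) = min(1, 0.58) = 0.58
(w → (v ∨ w)) ∨ (~(w ⊕ u) ⊕ u) = max(1.00, 0.58) = 1.00
((w → (v ∨ w)) ∨ (~(w ⊕ u) ⊕ u)) → w = min(1, 1 − 1.00 + 0.42) = min(1, 0.42) = 0.42
~~v ⊕ (((w → (v ∨ w)) ∨ (~(w ⊕ u) ⊕ u)) → w) = min(1, 0.10 + 0.42) = min(1, 0.52) = 0.52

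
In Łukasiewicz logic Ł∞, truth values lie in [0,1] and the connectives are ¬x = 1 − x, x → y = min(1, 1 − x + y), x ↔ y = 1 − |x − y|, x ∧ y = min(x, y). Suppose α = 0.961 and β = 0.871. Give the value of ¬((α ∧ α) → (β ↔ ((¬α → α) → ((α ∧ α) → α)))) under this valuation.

α ∧ α = min(0.961, 0.961) = 0.961
¬α = 1 − 0.961 = 0.039
¬α → α = min(1, 1 − 0.039 + 0.961) = min(1, 1.922) = 1.000
(α ∧ α) → α = min(1, 1 − 0.961 + 0.961) = min(1, 1.000) = 1.000
(¬α → α) → ((α ∧ α) → α) = min(1, 1 − 1.000 + 1.000) = min(1, 1.000) = 1.000
β ↔ ((¬α → α) → ((α ∧ α) → α)) = 1 − |0.871 − 1.000| = 1 − 0.129 = 0.871
(α ∧ α) → (β ↔ ((¬α → α) → ((α ∧ α) → α))) = min(1, 1 − 0.961 + 0.871) = min(1, 0.910) = 0.910
¬((α ∧ α) → (β ↔ ((¬α → α) → ((α ∧ α) → α)))) = 1 − 0.910 = 0.090

0.090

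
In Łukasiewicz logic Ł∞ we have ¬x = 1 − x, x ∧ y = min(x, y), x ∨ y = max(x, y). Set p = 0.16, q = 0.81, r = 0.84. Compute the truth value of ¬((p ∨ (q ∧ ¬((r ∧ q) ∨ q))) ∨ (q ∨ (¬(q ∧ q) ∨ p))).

r ∧ q = min(0.84, 0.81) = 0.81
(r ∧ q) ∨ q = max(0.81, 0.81) = 0.81
¬((r ∧ q) ∨ q) = 1 − 0.81 = 0.19
q ∧ ¬((r ∧ q) ∨ q) = min(0.81, 0.19) = 0.19
p ∨ (q ∧ ¬((r ∧ q) ∨ q)) = max(0.16, 0.19) = 0.19
q ∧ q = min(0.81, 0.81) = 0.81
¬(q ∧ q) = 1 − 0.81 = 0.19
¬(q ∧ q) ∨ p = max(0.19, 0.16) = 0.19
q ∨ (¬(q ∧ q) ∨ p) = max(0.81, 0.19) = 0.81
(p ∨ (q ∧ ¬((r ∧ q) ∨ q))) ∨ (q ∨ (¬(q ∧ q) ∨ p)) = max(0.19, 0.81) = 0.81
¬((p ∨ (q ∧ ¬((r ∧ q) ∨ q))) ∨ (q ∨ (¬(q ∧ q) ∨ p))) = 1 − 0.81 = 0.19

0.19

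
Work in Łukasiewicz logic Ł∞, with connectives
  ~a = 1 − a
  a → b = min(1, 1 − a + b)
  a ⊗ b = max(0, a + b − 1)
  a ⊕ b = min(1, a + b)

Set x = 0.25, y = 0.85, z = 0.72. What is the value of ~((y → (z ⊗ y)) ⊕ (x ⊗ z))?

z ⊗ y = max(0, 0.72 + 0.85 − 1) = max(0, 0.57) = 0.57
y → (z ⊗ y) = min(1, 1 − 0.85 + 0.57) = min(1, 0.72) = 0.72
x ⊗ z = max(0, 0.25 + 0.72 − 1) = max(0, -0.03) = 0.00
(y → (z ⊗ y)) ⊕ (x ⊗ z) = min(1, 0.72 + 0.00) = min(1, 0.72) = 0.72
~((y → (z ⊗ y)) ⊕ (x ⊗ z)) = 1 − 0.72 = 0.28

0.28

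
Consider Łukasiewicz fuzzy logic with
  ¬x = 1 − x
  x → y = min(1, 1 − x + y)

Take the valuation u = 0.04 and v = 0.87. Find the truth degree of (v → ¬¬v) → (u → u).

1.00

¬v = 1 − 0.87 = 0.13
¬¬v = 1 − 0.13 = 0.87
v → ¬¬v = min(1, 1 − 0.87 + 0.87) = min(1, 1.00) = 1.00
u → u = min(1, 1 − 0.04 + 0.04) = min(1, 1.00) = 1.00
(v → ¬¬v) → (u → u) = min(1, 1 − 1.00 + 1.00) = min(1, 1.00) = 1.00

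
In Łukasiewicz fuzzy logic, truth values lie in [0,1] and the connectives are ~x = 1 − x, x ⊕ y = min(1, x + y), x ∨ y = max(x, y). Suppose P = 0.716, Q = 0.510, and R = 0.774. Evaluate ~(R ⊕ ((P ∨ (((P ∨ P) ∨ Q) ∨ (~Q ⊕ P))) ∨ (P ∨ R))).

0.000

P ∨ P = max(0.716, 0.716) = 0.716
(P ∨ P) ∨ Q = max(0.716, 0.510) = 0.716
~Q = 1 − 0.510 = 0.490
~Q ⊕ P = min(1, 0.490 + 0.716) = min(1, 1.206) = 1.000
((P ∨ P) ∨ Q) ∨ (~Q ⊕ P) = max(0.716, 1.000) = 1.000
P ∨ (((P ∨ P) ∨ Q) ∨ (~Q ⊕ P)) = max(0.716, 1.000) = 1.000
P ∨ R = max(0.716, 0.774) = 0.774
(P ∨ (((P ∨ P) ∨ Q) ∨ (~Q ⊕ P))) ∨ (P ∨ R) = max(1.000, 0.774) = 1.000
R ⊕ ((P ∨ (((P ∨ P) ∨ Q) ∨ (~Q ⊕ P))) ∨ (P ∨ R)) = min(1, 0.774 + 1.000) = min(1, 1.774) = 1.000
~(R ⊕ ((P ∨ (((P ∨ P) ∨ Q) ∨ (~Q ⊕ P))) ∨ (P ∨ R))) = 1 − 1.000 = 0.000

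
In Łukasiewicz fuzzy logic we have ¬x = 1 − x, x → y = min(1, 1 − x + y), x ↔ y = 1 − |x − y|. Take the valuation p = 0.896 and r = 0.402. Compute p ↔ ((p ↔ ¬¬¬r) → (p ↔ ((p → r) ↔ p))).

¬r = 1 − 0.402 = 0.598
¬¬r = 1 − 0.598 = 0.402
¬¬¬r = 1 − 0.402 = 0.598
p ↔ ¬¬¬r = 1 − |0.896 − 0.598| = 1 − 0.298 = 0.702
p → r = min(1, 1 − 0.896 + 0.402) = min(1, 0.506) = 0.506
(p → r) ↔ p = 1 − |0.506 − 0.896| = 1 − 0.390 = 0.610
p ↔ ((p → r) ↔ p) = 1 − |0.896 − 0.610| = 1 − 0.286 = 0.714
(p ↔ ¬¬¬r) → (p ↔ ((p → r) ↔ p)) = min(1, 1 − 0.702 + 0.714) = min(1, 1.012) = 1.000
p ↔ ((p ↔ ¬¬¬r) → (p ↔ ((p → r) ↔ p))) = 1 − |0.896 − 1.000| = 1 − 0.104 = 0.896

0.896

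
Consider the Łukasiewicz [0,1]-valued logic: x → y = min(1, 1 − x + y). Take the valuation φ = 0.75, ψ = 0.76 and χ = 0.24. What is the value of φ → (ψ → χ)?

0.73

ψ → χ = min(1, 1 − 0.76 + 0.24) = min(1, 0.48) = 0.48
φ → (ψ → χ) = min(1, 1 − 0.75 + 0.48) = min(1, 0.73) = 0.73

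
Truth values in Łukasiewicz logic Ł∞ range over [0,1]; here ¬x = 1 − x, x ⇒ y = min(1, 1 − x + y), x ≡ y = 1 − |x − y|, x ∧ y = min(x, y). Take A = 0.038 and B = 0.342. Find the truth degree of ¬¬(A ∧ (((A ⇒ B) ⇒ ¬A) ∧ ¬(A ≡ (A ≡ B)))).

A ⇒ B = min(1, 1 − 0.038 + 0.342) = min(1, 1.304) = 1.000
¬A = 1 − 0.038 = 0.962
(A ⇒ B) ⇒ ¬A = min(1, 1 − 1.000 + 0.962) = min(1, 0.962) = 0.962
A ≡ B = 1 − |0.038 − 0.342| = 1 − 0.304 = 0.696
A ≡ (A ≡ B) = 1 − |0.038 − 0.696| = 1 − 0.658 = 0.342
¬(A ≡ (A ≡ B)) = 1 − 0.342 = 0.658
((A ⇒ B) ⇒ ¬A) ∧ ¬(A ≡ (A ≡ B)) = min(0.962, 0.658) = 0.658
A ∧ (((A ⇒ B) ⇒ ¬A) ∧ ¬(A ≡ (A ≡ B))) = min(0.038, 0.658) = 0.038
¬(A ∧ (((A ⇒ B) ⇒ ¬A) ∧ ¬(A ≡ (A ≡ B)))) = 1 − 0.038 = 0.962
¬¬(A ∧ (((A ⇒ B) ⇒ ¬A) ∧ ¬(A ≡ (A ≡ B)))) = 1 − 0.962 = 0.038

0.038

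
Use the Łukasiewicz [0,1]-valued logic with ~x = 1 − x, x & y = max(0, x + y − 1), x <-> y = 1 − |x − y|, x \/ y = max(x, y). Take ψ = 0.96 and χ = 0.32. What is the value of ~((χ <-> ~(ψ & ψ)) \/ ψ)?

ψ & ψ = max(0, 0.96 + 0.96 − 1) = max(0, 0.92) = 0.92
~(ψ & ψ) = 1 − 0.92 = 0.08
χ <-> ~(ψ & ψ) = 1 − |0.32 − 0.08| = 1 − 0.24 = 0.76
(χ <-> ~(ψ & ψ)) \/ ψ = max(0.76, 0.96) = 0.96
~((χ <-> ~(ψ & ψ)) \/ ψ) = 1 − 0.96 = 0.04

0.04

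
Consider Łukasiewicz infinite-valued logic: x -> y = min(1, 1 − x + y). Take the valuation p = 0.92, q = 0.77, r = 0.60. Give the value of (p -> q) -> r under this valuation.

0.75

p -> q = min(1, 1 − 0.92 + 0.77) = min(1, 0.85) = 0.85
(p -> q) -> r = min(1, 1 − 0.85 + 0.60) = min(1, 0.75) = 0.75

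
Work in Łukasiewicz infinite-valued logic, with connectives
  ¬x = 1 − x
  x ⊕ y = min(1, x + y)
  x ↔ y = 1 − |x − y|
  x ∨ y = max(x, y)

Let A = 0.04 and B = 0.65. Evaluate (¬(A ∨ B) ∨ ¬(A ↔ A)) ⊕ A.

A ∨ B = max(0.04, 0.65) = 0.65
¬(A ∨ B) = 1 − 0.65 = 0.35
A ↔ A = 1 − |0.04 − 0.04| = 1 − 0.00 = 1.00
¬(A ↔ A) = 1 − 1.00 = 0.00
¬(A ∨ B) ∨ ¬(A ↔ A) = max(0.35, 0.00) = 0.35
(¬(A ∨ B) ∨ ¬(A ↔ A)) ⊕ A = min(1, 0.35 + 0.04) = min(1, 0.39) = 0.39

0.39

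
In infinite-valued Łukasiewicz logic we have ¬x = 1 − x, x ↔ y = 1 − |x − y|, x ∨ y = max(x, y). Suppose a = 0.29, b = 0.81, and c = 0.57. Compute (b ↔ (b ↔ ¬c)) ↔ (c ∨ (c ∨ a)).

¬c = 1 − 0.57 = 0.43
b ↔ ¬c = 1 − |0.81 − 0.43| = 1 − 0.38 = 0.62
b ↔ (b ↔ ¬c) = 1 − |0.81 − 0.62| = 1 − 0.19 = 0.81
c ∨ a = max(0.57, 0.29) = 0.57
c ∨ (c ∨ a) = max(0.57, 0.57) = 0.57
(b ↔ (b ↔ ¬c)) ↔ (c ∨ (c ∨ a)) = 1 − |0.81 − 0.57| = 1 − 0.24 = 0.76

0.76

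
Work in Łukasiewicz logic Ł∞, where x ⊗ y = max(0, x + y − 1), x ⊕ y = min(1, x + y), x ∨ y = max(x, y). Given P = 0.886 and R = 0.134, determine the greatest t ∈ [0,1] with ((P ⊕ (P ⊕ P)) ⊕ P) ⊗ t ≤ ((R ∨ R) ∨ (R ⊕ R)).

P ⊕ P = min(1, 0.886 + 0.886) = min(1, 1.772) = 1.000
P ⊕ (P ⊕ P) = min(1, 0.886 + 1.000) = min(1, 1.886) = 1.000
(P ⊕ (P ⊕ P)) ⊕ P = min(1, 1.000 + 0.886) = min(1, 1.886) = 1.000
So the left factor is (P ⊕ (P ⊕ P)) ⊕ P = 1.000.
R ∨ R = max(0.134, 0.134) = 0.134
R ⊕ R = min(1, 0.134 + 0.134) = min(1, 0.268) = 0.268
(R ∨ R) ∨ (R ⊕ R) = max(0.134, 0.268) = 0.268
So the right-hand bound is (R ∨ R) ∨ (R ⊕ R) = 0.268.
The residuum of the Łukasiewicz t-norm gives the supremum: min(1, 1 − 1.000 + 0.268).
1 − 1.000 + 0.268 = 0.268, so t = min(1, 0.268) = 0.268.
Check: 1.000 ⊗ 0.268 = max(0, 0.268) = 0.268 ≤ 0.268.

0.268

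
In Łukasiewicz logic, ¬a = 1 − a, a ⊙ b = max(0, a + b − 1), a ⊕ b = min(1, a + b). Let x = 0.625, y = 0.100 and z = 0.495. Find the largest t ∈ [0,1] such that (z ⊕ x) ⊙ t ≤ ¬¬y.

0.100

z ⊕ x = min(1, 0.495 + 0.625) = min(1, 1.120) = 1.000
So the left factor is z ⊕ x = 1.000.
¬y = 1 − 0.100 = 0.900
¬¬y = 1 − 0.900 = 0.100
So the right-hand bound is ¬¬y = 0.100.
The residuum of the Łukasiewicz t-norm gives the supremum: min(1, 1 − 1.000 + 0.100).
1 − 1.000 + 0.100 = 0.100, so t = min(1, 0.100) = 0.100.
Check: 1.000 ⊙ 0.100 = max(0, 0.100) = 0.100 ≤ 0.100.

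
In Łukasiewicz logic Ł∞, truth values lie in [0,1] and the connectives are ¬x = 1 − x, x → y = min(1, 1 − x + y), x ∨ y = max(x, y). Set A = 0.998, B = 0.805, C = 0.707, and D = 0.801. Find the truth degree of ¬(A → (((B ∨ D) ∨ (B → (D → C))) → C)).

0.291

B ∨ D = max(0.805, 0.801) = 0.805
D → C = min(1, 1 − 0.801 + 0.707) = min(1, 0.906) = 0.906
B → (D → C) = min(1, 1 − 0.805 + 0.906) = min(1, 1.101) = 1.000
(B ∨ D) ∨ (B → (D → C)) = max(0.805, 1.000) = 1.000
((B ∨ D) ∨ (B → (D → C))) → C = min(1, 1 − 1.000 + 0.707) = min(1, 0.707) = 0.707
A → (((B ∨ D) ∨ (B → (D → C))) → C) = min(1, 1 − 0.998 + 0.707) = min(1, 0.709) = 0.709
¬(A → (((B ∨ D) ∨ (B → (D → C))) → C)) = 1 − 0.709 = 0.291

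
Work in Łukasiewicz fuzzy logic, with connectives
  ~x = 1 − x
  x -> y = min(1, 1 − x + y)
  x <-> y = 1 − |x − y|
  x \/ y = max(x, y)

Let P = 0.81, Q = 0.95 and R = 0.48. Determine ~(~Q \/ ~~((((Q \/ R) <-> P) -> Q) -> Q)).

0.05

~Q = 1 − 0.95 = 0.05
Q \/ R = max(0.95, 0.48) = 0.95
(Q \/ R) <-> P = 1 − |0.95 − 0.81| = 1 − 0.14 = 0.86
((Q \/ R) <-> P) -> Q = min(1, 1 − 0.86 + 0.95) = min(1, 1.09) = 1.00
(((Q \/ R) <-> P) -> Q) -> Q = min(1, 1 − 1.00 + 0.95) = min(1, 0.95) = 0.95
~((((Q \/ R) <-> P) -> Q) -> Q) = 1 − 0.95 = 0.05
~~((((Q \/ R) <-> P) -> Q) -> Q) = 1 − 0.05 = 0.95
~Q \/ ~~((((Q \/ R) <-> P) -> Q) -> Q) = max(0.05, 0.95) = 0.95
~(~Q \/ ~~((((Q \/ R) <-> P) -> Q) -> Q)) = 1 − 0.95 = 0.05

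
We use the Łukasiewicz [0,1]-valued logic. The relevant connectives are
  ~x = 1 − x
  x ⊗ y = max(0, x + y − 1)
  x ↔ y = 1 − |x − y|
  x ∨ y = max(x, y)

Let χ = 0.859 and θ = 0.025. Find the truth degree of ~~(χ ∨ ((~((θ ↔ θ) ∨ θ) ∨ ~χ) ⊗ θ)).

θ ↔ θ = 1 − |0.025 − 0.025| = 1 − 0.000 = 1.000
(θ ↔ θ) ∨ θ = max(1.000, 0.025) = 1.000
~((θ ↔ θ) ∨ θ) = 1 − 1.000 = 0.000
~χ = 1 − 0.859 = 0.141
~((θ ↔ θ) ∨ θ) ∨ ~χ = max(0.000, 0.141) = 0.141
(~((θ ↔ θ) ∨ θ) ∨ ~χ) ⊗ θ = max(0, 0.141 + 0.025 − 1) = max(0, -0.834) = 0.000
χ ∨ ((~((θ ↔ θ) ∨ θ) ∨ ~χ) ⊗ θ) = max(0.859, 0.000) = 0.859
~(χ ∨ ((~((θ ↔ θ) ∨ θ) ∨ ~χ) ⊗ θ)) = 1 − 0.859 = 0.141
~~(χ ∨ ((~((θ ↔ θ) ∨ θ) ∨ ~χ) ⊗ θ)) = 1 − 0.141 = 0.859

0.859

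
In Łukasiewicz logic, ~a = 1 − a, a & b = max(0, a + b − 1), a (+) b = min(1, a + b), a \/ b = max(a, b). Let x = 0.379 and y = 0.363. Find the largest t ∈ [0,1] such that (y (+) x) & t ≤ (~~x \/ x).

0.637

y (+) x = min(1, 0.363 + 0.379) = min(1, 0.742) = 0.742
So the left factor is y (+) x = 0.742.
~x = 1 − 0.379 = 0.621
~~x = 1 − 0.621 = 0.379
~~x \/ x = max(0.379, 0.379) = 0.379
So the right-hand bound is ~~x \/ x = 0.379.
The residuum of the Łukasiewicz t-norm gives the supremum: min(1, 1 − 0.742 + 0.379).
1 − 0.742 + 0.379 = 0.637, so t = min(1, 0.637) = 0.637.
Check: 0.742 & 0.637 = max(0, 0.379) = 0.379 ≤ 0.379.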